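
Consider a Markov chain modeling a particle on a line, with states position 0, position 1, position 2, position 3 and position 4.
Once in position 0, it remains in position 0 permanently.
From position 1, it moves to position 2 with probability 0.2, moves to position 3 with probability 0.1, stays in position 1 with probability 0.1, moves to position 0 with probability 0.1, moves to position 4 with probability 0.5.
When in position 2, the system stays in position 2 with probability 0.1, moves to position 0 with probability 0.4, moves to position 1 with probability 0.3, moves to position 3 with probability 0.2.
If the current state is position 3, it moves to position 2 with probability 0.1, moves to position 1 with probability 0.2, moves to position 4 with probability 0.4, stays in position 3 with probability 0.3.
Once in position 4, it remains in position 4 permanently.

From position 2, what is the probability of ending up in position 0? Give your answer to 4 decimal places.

0.5628

Let h(s) be the probability of absorption at position 0 starting from transient state s. Then h(position 0) = 1 and h(position 4) = 0. By first-step analysis:
h(position 1) = 0.1·1 + 0.1·h(position 1) + 0.2·h(position 2) + 0.1·h(position 3) + 0.5·0
h(position 2) = 0.4·1 + 0.3·h(position 1) + 0.1·h(position 2) + 0.2·h(position 3)
h(position 3) = 0.2·h(position 1) + 0.1·h(position 2) + 0.3·h(position 3) + 0.4·0
Solving: h(position 1) = 0.2531, h(position 2) = 0.5628, h(position 3) = 0.1527.
Starting from position 2, the probability is 0.5628.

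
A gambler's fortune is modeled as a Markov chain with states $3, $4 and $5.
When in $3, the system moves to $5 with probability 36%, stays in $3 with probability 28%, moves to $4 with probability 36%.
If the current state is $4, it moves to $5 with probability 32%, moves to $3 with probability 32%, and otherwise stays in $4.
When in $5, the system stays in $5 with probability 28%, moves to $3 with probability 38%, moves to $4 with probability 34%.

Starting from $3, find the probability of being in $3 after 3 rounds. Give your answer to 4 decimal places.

Propagate the distribution vector 3 rounds from $3.
After 0 rounds: (1.0000, 0.0000, 0.0000)
After 1 round: (0.2800, 0.3600, 0.3600)
After 2 rounds: (0.3304, 0.3528, 0.3168)
After 3 rounds: (0.3258, 0.3537, 0.3205)
P(in $3 after 3 rounds) = 0.3258

0.3258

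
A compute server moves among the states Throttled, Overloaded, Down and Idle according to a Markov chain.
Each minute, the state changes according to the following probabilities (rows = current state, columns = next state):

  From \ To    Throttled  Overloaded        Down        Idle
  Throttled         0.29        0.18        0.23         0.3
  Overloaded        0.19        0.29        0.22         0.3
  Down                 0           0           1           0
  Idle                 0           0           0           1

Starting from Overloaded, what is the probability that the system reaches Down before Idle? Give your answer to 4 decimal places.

0.4254

Let h(s) be the probability of absorption at Down starting from transient state s. Then h(Down) = 1 and h(Idle) = 0. By first-step analysis:
h(Throttled) = 0.29·h(Throttled) + 0.18·h(Overloaded) + 0.23·1 + 0.3·0
h(Overloaded) = 0.19·h(Throttled) + 0.29·h(Overloaded) + 0.22·1 + 0.3·0
Solving: h(Throttled) = 0.4318, h(Overloaded) = 0.4254.
Starting from Overloaded, the probability is 0.4254.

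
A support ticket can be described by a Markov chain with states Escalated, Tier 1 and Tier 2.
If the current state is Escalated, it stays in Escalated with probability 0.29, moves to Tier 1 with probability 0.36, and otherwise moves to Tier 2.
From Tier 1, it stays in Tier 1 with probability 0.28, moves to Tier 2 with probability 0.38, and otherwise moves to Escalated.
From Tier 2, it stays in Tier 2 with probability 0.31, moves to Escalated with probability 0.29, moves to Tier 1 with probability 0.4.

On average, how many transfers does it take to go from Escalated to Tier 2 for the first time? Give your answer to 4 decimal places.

Let t(s) be the expected number of transfers to first reach Tier 2 from state s, with t(Tier 2) = 0. Conditioning on the first transfer:
t(Escalated) = 1 + 0.29·t(Escalated) + 0.36·t(Tier 1)
t(Tier 1) = 1 + 0.34·t(Escalated) + 0.28·t(Tier 1)
Solving: t(Escalated) = 2.7778, t(Tier 1) = 2.7006.
Expected transfers from Escalated to Tier 2: 2.7778.

2.7778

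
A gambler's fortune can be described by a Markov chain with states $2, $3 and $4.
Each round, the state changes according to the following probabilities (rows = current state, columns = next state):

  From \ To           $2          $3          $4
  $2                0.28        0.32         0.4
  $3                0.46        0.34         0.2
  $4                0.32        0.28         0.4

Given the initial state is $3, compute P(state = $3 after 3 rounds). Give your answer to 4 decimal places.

Propagate the distribution vector 3 rounds from $3.
After 0 rounds: (0.0000, 1.0000, 0.0000)
After 1 round: (0.4600, 0.3400, 0.2000)
After 2 rounds: (0.3492, 0.3188, 0.3320)
After 3 rounds: (0.3507, 0.3131, 0.3362)
P(in $3 after 3 rounds) = 0.3131

0.3131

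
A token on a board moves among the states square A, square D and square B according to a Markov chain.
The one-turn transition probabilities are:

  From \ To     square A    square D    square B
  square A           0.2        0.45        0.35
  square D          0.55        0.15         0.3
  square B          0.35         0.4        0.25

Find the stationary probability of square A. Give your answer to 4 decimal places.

Let the stationary distribution be π with π = πP and π_1 + π_2 + π_3 = 1.
π_1 = 0.2·π_1 + 0.55·π_2 + 0.35·π_3
π_2 = 0.45·π_1 + 0.15·π_2 + 0.4·π_3
Solving with the normalization constraint gives π = (0.3625, 0.3345, 0.3030).
So the stationary probability of square A is 0.3625.

0.3625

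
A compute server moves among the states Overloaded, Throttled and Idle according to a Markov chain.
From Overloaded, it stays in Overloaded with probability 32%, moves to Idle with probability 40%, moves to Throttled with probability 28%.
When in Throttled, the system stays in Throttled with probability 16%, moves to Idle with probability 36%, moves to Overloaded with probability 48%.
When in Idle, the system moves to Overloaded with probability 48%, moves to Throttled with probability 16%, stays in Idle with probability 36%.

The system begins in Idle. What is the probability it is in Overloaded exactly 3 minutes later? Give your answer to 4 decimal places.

0.4155

Propagate the distribution vector 3 minutes from Idle.
After 0 minutes: (0.0000, 0.0000, 1.0000)
After 1 minute: (0.4800, 0.1600, 0.3600)
After 2 minutes: (0.4032, 0.2176, 0.3792)
After 3 minutes: (0.4155, 0.2084, 0.3761)
P(in Overloaded after 3 minutes) = 0.4155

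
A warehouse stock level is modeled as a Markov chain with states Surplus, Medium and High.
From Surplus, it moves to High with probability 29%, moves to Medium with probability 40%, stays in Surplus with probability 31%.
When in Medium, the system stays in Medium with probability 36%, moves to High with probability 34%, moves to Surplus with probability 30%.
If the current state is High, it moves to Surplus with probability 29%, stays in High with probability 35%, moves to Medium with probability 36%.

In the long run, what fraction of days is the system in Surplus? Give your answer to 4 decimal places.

Let the stationary distribution be π with π = πP and π_1 + π_2 + π_3 = 1.
π_1 = 0.31·π_1 + 0.3·π_2 + 0.29·π_3
π_2 = 0.4·π_1 + 0.36·π_2 + 0.36·π_3
Solving with the normalization constraint gives π = (0.2997, 0.3720, 0.3283).
So the stationary probability of Surplus is 0.2997.

0.2997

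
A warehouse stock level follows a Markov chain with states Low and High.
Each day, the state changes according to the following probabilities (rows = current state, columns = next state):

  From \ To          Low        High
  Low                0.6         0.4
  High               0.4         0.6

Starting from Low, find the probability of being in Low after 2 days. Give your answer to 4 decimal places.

0.5200

Sum over the intermediate state after 1 day:
P = P(Low→Low)·P(Low→Low) + P(Low→High)·P(High→Low)
  = 0.6×0.6 + 0.4×0.4
  = 0.3600 + 0.1600 = 0.5200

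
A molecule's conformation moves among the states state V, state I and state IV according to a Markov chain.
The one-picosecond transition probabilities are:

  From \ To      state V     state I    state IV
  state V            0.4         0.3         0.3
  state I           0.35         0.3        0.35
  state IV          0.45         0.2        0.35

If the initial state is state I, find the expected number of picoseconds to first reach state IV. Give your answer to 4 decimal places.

3.0159

Let t(s) be the expected number of picoseconds to first reach state IV from state s, with t(state IV) = 0. Conditioning on the first picosecond:
t(state V) = 1 + 0.4·t(state V) + 0.3·t(state I)
t(state I) = 1 + 0.35·t(state V) + 0.3·t(state I)
Solving: t(state V) = 3.1746, t(state I) = 3.0159.
Expected picoseconds from state I to state IV: 3.0159.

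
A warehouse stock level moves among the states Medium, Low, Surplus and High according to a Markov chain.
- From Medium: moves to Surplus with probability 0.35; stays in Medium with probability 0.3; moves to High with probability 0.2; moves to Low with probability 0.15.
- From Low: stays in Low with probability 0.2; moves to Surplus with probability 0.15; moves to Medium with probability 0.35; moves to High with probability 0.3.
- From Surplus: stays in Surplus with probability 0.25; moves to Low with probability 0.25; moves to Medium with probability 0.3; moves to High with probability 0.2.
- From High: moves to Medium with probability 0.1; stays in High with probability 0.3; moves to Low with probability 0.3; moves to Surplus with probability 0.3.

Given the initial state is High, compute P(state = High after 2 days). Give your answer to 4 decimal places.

Propagate the distribution vector 2 days from High.
After 0 days: (0.0000, 0.0000, 0.0000, 1.0000)
After 1 day: (0.1000, 0.3000, 0.3000, 0.3000)
After 2 days: (0.2550, 0.2400, 0.2450, 0.2600)
P(in High after 2 days) = 0.2600

0.2600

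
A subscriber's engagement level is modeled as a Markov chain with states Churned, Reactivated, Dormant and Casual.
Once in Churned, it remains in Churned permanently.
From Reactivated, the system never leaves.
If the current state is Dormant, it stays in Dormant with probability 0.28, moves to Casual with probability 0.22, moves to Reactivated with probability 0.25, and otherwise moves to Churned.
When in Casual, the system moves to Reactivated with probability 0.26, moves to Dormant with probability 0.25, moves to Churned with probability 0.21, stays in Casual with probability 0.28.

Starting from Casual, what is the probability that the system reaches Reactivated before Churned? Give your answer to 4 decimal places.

0.5388

Let h(s) be the probability of absorption at Reactivated starting from transient state s. Then h(Reactivated) = 1 and h(Churned) = 0. By first-step analysis:
h(Dormant) = 0.25·0 + 0.25·1 + 0.28·h(Dormant) + 0.22·h(Casual)
h(Casual) = 0.21·0 + 0.26·1 + 0.25·h(Dormant) + 0.28·h(Casual)
Solving: h(Dormant) = 0.5119, h(Casual) = 0.5388.
Starting from Casual, the probability is 0.5388.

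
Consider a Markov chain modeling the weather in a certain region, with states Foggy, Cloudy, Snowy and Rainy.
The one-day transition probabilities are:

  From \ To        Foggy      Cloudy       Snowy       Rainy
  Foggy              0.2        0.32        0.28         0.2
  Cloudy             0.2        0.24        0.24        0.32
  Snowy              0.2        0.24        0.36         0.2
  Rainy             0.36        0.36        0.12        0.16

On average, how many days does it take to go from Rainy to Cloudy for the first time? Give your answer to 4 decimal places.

3.0984

Let t(s) be the expected number of days to first reach Cloudy from state s, with t(Cloudy) = 0. Conditioning on the first day:
t(Foggy) = 1 + 0.2·t(Foggy) + 0.28·t(Snowy) + 0.2·t(Rainy)
t(Snowy) = 1 + 0.2·t(Foggy) + 0.36·t(Snowy) + 0.2·t(Rainy)
t(Rainy) = 1 + 0.36·t(Foggy) + 0.12·t(Snowy) + 0.16·t(Rainy)
Solving: t(Foggy) = 3.2678, t(Snowy) = 3.5519, t(Rainy) = 3.0984.
Expected days from Rainy to Cloudy: 3.0984.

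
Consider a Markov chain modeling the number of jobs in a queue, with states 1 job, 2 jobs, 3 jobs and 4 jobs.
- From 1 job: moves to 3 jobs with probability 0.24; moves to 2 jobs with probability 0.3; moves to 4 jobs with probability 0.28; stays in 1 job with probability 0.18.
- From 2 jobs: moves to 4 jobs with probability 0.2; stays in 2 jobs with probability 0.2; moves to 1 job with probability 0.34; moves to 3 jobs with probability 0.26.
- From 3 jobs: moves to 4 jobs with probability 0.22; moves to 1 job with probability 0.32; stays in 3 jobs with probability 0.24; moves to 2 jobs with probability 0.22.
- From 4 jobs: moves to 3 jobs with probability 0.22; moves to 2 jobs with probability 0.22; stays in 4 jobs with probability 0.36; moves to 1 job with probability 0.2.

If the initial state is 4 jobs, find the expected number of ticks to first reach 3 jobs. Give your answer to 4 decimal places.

Let t(s) be the expected number of ticks to first reach 3 jobs from state s, with t(3 jobs) = 0. Conditioning on the first tick:
t(1 job) = 1 + 0.18·t(1 job) + 0.3·t(2 jobs) + 0.28·t(4 jobs)
t(2 jobs) = 1 + 0.34·t(1 job) + 0.2·t(2 jobs) + 0.2·t(4 jobs)
t(4 jobs) = 1 + 0.2·t(1 job) + 0.22·t(2 jobs) + 0.36·t(4 jobs)
Solving: t(1 job) = 4.1772, t(2 jobs) = 4.0941, t(4 jobs) = 4.2752.
Expected ticks from 4 jobs to 3 jobs: 4.2752.

4.2752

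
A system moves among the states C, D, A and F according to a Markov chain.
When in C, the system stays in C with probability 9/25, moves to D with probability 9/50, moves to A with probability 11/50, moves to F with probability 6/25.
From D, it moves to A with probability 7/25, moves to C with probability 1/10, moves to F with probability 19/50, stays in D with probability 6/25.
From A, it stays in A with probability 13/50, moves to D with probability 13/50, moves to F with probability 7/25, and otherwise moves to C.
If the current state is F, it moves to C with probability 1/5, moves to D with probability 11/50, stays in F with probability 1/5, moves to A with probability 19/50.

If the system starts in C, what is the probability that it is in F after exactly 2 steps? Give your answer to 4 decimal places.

0.2644

Propagate the distribution vector 2 steps from C.
After 0 steps: (1.0000, 0.0000, 0.0000, 0.0000)
After 1 step: (0.3600, 0.1800, 0.2200, 0.2400)
After 2 steps: (0.2396, 0.2180, 0.2780, 0.2644)
P(in F after 2 steps) = 0.2644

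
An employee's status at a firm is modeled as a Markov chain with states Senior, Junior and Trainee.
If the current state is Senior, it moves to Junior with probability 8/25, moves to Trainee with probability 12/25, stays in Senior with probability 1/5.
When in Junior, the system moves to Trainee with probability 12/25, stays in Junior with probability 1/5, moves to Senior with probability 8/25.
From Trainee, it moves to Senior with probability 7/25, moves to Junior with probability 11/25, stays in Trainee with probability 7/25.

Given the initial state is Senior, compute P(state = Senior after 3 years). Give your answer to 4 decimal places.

Propagate the distribution vector 3 years from Senior.
After 0 years: (1.0000, 0.0000, 0.0000)
After 1 year: (0.2000, 0.3200, 0.4800)
After 2 years: (0.2768, 0.3392, 0.3840)
After 3 years: (0.2714, 0.3254, 0.4032)
P(in Senior after 3 years) = 0.2714

0.2714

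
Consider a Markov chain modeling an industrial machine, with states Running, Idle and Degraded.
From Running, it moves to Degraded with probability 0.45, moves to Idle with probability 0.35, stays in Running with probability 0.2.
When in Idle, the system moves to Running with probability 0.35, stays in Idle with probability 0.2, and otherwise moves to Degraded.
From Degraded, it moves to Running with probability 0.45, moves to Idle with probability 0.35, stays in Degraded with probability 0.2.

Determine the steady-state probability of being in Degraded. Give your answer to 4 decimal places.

0.3600

Let the stationary distribution be π with π = πP and π_1 + π_2 + π_3 = 1.
π_1 = 0.2·π_1 + 0.35·π_2 + 0.45·π_3
π_2 = 0.35·π_1 + 0.2·π_2 + 0.35·π_3
Solving with the normalization constraint gives π = (0.3357, 0.3043, 0.3600).
So the stationary probability of Degraded is 0.3600.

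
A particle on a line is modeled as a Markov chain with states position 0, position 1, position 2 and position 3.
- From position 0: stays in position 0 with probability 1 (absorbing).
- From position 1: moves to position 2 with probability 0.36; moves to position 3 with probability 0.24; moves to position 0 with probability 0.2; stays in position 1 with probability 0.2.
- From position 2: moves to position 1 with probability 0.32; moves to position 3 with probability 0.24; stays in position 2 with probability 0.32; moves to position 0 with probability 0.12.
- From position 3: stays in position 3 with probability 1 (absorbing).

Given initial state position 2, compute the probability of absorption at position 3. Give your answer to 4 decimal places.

0.6269

Let h(s) be the probability of absorption at position 3 starting from transient state s. Then h(position 3) = 1 and h(position 0) = 0. By first-step analysis:
h(position 1) = 0.2·0 + 0.2·h(position 1) + 0.36·h(position 2) + 0.24·1
h(position 2) = 0.12·0 + 0.32·h(position 1) + 0.32·h(position 2) + 0.24·1
Solving: h(position 1) = 0.5821, h(position 2) = 0.6269.
Starting from position 2, the probability is 0.6269.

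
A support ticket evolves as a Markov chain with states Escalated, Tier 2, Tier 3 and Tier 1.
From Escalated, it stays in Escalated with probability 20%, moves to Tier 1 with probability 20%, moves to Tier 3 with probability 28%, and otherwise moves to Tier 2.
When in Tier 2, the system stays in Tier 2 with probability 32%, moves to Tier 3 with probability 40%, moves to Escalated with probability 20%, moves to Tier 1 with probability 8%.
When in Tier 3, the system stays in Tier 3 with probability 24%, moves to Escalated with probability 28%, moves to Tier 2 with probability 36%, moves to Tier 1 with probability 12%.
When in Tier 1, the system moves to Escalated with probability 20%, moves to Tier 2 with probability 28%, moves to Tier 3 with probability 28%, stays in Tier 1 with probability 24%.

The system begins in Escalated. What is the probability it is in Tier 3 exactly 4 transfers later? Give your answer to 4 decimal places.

Propagate the distribution vector 4 transfers from Escalated.
After 0 transfers: (1.0000, 0.0000, 0.0000, 0.0000)
After 1 transfer: (0.2000, 0.3200, 0.2800, 0.2000)
After 2 transfers: (0.2224, 0.3232, 0.3072, 0.1472)
After 3 transfers: (0.2246, 0.3264, 0.3065, 0.1425)
After 4 transfers: (0.2245, 0.3266, 0.3069, 0.1420)
P(in Tier 3 after 4 transfers) = 0.3069

0.3069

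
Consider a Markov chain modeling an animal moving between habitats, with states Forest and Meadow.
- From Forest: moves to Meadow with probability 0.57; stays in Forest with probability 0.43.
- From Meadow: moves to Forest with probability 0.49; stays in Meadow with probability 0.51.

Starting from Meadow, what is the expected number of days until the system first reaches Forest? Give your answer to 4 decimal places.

2.0408

Let t(s) be the expected number of days to first reach Forest from state s, with t(Forest) = 0. Conditioning on the first day:
t(Meadow) = 1 + 0.51·t(Meadow)
Solving: t(Meadow) = 2.0408.
Expected days from Meadow to Forest: 2.0408.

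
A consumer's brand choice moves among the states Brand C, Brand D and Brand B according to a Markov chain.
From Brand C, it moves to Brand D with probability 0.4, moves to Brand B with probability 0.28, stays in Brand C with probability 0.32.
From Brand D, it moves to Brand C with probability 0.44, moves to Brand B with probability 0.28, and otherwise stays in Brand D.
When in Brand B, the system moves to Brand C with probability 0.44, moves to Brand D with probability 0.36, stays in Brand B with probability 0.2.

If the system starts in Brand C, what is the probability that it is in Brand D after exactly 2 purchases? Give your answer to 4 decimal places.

0.3408

Sum over the intermediate state after 1 purchase:
P = P(Brand C→Brand C)·P(Brand C→Brand D) + P(Brand C→Brand D)·P(Brand D→Brand D) + P(Brand C→Brand B)·P(Brand B→Brand D)
  = 0.32×0.4 + 0.4×0.28 + 0.28×0.36
  = 0.1280 + 0.1120 + 0.1008 = 0.3408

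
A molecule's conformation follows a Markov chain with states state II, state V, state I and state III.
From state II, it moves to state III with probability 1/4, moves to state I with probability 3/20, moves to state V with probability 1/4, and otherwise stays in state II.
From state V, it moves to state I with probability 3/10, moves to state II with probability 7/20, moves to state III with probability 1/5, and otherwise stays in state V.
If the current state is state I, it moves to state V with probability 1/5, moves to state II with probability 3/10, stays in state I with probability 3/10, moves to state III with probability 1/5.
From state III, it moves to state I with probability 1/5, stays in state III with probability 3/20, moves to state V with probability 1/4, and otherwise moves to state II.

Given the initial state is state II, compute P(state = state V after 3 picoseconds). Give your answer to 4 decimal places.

Propagate the distribution vector 3 picoseconds from state II.
After 0 picoseconds: (1.0000, 0.0000, 0.0000, 0.0000)
After 1 picosecond: (0.3500, 0.2500, 0.1500, 0.2500)
After 2 picoseconds: (0.3550, 0.2175, 0.2225, 0.2050)
After 3 picoseconds: (0.3491, 0.2171, 0.2263, 0.2075)
P(in state V after 3 picoseconds) = 0.2171

0.2171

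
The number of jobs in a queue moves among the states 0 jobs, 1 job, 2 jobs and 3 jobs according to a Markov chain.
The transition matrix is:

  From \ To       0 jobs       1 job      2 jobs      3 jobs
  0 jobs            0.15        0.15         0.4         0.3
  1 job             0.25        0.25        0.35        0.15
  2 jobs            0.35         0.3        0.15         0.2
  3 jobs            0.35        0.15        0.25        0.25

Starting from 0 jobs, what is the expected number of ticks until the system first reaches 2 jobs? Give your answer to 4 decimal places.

Let t(s) be the expected number of ticks to first reach 2 jobs from state s, with t(2 jobs) = 0. Conditioning on the first tick:
t(0 jobs) = 1 + 0.15·t(0 jobs) + 0.15·t(1 job) + 0.3·t(3 jobs)
t(1 job) = 1 + 0.25·t(0 jobs) + 0.25·t(1 job) + 0.15·t(3 jobs)
t(3 jobs) = 1 + 0.35·t(0 jobs) + 0.15·t(1 job) + 0.25·t(3 jobs)
Solving: t(0 jobs) = 2.8378, t(1 job) = 2.9279, t(3 jobs) = 3.2432.
Expected ticks from 0 jobs to 2 jobs: 2.8378.

2.8378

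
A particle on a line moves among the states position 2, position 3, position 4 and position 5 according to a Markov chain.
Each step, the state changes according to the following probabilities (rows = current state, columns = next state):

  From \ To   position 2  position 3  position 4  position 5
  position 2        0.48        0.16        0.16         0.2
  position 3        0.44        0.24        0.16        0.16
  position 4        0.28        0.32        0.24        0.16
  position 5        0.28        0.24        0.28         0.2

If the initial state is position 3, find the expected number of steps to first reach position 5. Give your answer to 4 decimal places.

Let t(s) be the expected number of steps to first reach position 5 from state s, with t(position 5) = 0. Conditioning on the first step:
t(position 2) = 1 + 0.48·t(position 2) + 0.16·t(position 3) + 0.16·t(position 4)
t(position 3) = 1 + 0.44·t(position 2) + 0.24·t(position 3) + 0.16·t(position 4)
t(position 4) = 1 + 0.28·t(position 2) + 0.32·t(position 3) + 0.24·t(position 4)
Solving: t(position 2) = 5.4090, t(position 3) = 5.6442, t(position 4) = 5.6851.
Expected steps from position 3 to position 5: 5.6442.

5.6442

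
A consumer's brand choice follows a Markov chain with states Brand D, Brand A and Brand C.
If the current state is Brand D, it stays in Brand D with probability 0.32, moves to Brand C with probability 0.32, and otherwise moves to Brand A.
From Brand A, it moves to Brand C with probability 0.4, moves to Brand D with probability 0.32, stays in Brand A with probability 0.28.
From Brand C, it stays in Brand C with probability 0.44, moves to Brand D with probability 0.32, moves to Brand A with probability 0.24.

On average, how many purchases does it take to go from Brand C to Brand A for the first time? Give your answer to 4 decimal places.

3.5920

Let t(s) be the expected number of purchases to first reach Brand A from state s, with t(Brand A) = 0. Conditioning on the first purchase:
t(Brand D) = 1 + 0.32·t(Brand D) + 0.32·t(Brand C)
t(Brand C) = 1 + 0.32·t(Brand D) + 0.44·t(Brand C)
Solving: t(Brand D) = 3.1609, t(Brand C) = 3.5920.
Expected purchases from Brand C to Brand A: 3.5920.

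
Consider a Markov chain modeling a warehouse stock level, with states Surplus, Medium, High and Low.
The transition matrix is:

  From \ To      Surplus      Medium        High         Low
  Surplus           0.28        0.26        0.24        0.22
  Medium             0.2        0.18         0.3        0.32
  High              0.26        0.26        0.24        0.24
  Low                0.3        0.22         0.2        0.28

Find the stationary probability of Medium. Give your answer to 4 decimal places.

0.2310

Let the stationary distribution be π with π = πP and π_1 + π_2 + π_3 + π_4 = 1.
π_1 = 0.28·π_1 + 0.2·π_2 + 0.26·π_3 + 0.3·π_4
π_2 = 0.26·π_1 + 0.18·π_2 + 0.26·π_3 + 0.22·π_4
π_3 = 0.24·π_1 + 0.3·π_2 + 0.24·π_3 + 0.2·π_4
Solving with the normalization constraint gives π = (0.2619, 0.2310, 0.2433, 0.2638).
So the stationary probability of Medium is 0.2310.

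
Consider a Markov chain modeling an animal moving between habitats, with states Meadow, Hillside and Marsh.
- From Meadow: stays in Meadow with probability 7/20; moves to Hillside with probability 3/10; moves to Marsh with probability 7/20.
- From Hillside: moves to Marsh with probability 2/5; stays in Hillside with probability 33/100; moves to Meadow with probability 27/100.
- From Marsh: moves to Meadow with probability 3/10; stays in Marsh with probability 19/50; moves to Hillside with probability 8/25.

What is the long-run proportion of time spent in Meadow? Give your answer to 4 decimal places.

0.3058

Let the stationary distribution be π with π = πP and π_1 + π_2 + π_3 = 1.
π_1 = 0.35·π_1 + 0.27·π_2 + 0.3·π_3
π_2 = 0.3·π_1 + 0.33·π_2 + 0.32·π_3
Solving with the normalization constraint gives π = (0.3058, 0.3171, 0.3772).
So the stationary probability of Meadow is 0.3058.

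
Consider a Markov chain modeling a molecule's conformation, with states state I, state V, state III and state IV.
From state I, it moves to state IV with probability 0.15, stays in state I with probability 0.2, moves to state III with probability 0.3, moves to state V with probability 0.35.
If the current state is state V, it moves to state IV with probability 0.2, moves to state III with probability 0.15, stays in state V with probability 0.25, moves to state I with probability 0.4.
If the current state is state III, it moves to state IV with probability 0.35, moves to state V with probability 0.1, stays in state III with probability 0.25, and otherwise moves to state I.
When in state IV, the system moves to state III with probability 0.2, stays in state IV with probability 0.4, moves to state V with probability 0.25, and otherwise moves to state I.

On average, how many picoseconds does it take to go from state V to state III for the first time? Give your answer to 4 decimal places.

4.8935

Let t(s) be the expected number of picoseconds to first reach state III from state s, with t(state III) = 0. Conditioning on the first picosecond:
t(state I) = 1 + 0.2·t(state I) + 0.35·t(state V) + 0.15·t(state IV)
t(state V) = 1 + 0.4·t(state I) + 0.25·t(state V) + 0.2·t(state IV)
t(state IV) = 1 + 0.15·t(state I) + 0.25·t(state V) + 0.4·t(state IV)
Solving: t(state I) = 4.2866, t(state V) = 4.8935, t(state IV) = 4.7773.
Expected picoseconds from state V to state III: 4.8935.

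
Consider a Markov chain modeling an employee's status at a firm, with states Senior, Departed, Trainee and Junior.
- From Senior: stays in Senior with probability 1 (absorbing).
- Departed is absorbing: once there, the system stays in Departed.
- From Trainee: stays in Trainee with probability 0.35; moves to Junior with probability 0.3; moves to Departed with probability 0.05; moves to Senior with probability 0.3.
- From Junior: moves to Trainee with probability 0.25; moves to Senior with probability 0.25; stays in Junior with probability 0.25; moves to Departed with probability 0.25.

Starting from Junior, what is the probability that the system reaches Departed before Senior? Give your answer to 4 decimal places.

0.4242

Let h(s) be the probability of absorption at Departed starting from transient state s. Then h(Departed) = 1 and h(Senior) = 0. By first-step analysis:
h(Trainee) = 0.3·0 + 0.05·1 + 0.35·h(Trainee) + 0.3·h(Junior)
h(Junior) = 0.25·0 + 0.25·1 + 0.25·h(Trainee) + 0.25·h(Junior)
Solving: h(Trainee) = 0.2727, h(Junior) = 0.4242.
Starting from Junior, the probability is 0.4242.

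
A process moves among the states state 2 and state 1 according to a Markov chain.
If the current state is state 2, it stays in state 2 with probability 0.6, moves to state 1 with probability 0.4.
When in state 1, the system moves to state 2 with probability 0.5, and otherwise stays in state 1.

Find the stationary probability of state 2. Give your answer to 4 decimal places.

Let the stationary distribution be π with π = πP and π_1 + π_2 = 1.
π_1 = 0.6·π_1 + 0.5·π_2
Solving with the normalization constraint gives π = (0.5556, 0.4444).
So the stationary probability of state 2 is 0.5556.

0.5556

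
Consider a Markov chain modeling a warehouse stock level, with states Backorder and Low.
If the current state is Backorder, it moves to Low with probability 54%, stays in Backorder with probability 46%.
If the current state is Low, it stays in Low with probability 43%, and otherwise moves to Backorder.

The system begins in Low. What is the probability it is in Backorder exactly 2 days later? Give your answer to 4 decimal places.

0.5073

Sum over the intermediate state after 1 day:
P = P(Low→Backorder)·P(Backorder→Backorder) + P(Low→Low)·P(Low→Backorder)
  = 0.57×0.46 + 0.43×0.57
  = 0.2622 + 0.2451 = 0.5073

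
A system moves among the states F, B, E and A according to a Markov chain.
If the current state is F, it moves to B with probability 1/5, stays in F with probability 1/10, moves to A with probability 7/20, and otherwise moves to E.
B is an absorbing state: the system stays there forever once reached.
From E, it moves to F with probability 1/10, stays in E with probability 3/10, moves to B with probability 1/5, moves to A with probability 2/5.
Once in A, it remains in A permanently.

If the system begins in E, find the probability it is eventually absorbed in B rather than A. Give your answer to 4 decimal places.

Let h(s) be the probability of absorption at B starting from transient state s. Then h(B) = 1 and h(A) = 0. By first-step analysis:
h(F) = 0.1·h(F) + 0.2·1 + 0.35·h(E) + 0.35·0
h(E) = 0.1·h(F) + 0.2·1 + 0.3·h(E) + 0.4·0
Solving: h(F) = 0.3529, h(E) = 0.3361.
Starting from E, the probability is 0.3361.

0.3361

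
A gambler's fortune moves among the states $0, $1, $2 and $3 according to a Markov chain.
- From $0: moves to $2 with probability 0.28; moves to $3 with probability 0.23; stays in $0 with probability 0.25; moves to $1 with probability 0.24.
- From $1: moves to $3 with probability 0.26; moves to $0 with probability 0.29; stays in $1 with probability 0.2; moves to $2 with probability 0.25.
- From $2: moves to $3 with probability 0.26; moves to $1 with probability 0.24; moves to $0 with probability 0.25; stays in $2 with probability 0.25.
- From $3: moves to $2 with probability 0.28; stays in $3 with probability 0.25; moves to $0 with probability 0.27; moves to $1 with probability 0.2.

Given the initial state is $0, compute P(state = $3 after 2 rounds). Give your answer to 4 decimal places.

0.2502

Propagate the distribution vector 2 rounds from $0.
After 0 rounds: (1.0000, 0.0000, 0.0000, 0.0000)
After 1 round: (0.2500, 0.2400, 0.2800, 0.2300)
After 2 rounds: (0.2642, 0.2212, 0.2644, 0.2502)
P(in $3 after 2 rounds) = 0.2502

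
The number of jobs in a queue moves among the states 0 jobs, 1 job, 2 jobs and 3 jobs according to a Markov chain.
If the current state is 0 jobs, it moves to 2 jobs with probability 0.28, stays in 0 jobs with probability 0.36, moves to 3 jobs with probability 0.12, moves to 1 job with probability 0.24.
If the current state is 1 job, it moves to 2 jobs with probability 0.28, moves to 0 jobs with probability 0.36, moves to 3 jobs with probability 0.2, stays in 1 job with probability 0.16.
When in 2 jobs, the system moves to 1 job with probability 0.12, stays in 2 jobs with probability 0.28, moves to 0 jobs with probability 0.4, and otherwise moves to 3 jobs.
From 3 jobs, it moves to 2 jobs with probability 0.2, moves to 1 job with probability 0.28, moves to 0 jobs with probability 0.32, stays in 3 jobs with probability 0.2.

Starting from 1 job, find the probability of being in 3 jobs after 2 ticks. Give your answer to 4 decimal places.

Propagate the distribution vector 2 ticks from 1 job.
After 0 ticks: (0.0000, 1.0000, 0.0000, 0.0000)
After 1 tick: (0.3600, 0.1600, 0.2800, 0.2000)
After 2 ticks: (0.3632, 0.2016, 0.2640, 0.1712)
P(in 3 jobs after 2 ticks) = 0.1712

0.1712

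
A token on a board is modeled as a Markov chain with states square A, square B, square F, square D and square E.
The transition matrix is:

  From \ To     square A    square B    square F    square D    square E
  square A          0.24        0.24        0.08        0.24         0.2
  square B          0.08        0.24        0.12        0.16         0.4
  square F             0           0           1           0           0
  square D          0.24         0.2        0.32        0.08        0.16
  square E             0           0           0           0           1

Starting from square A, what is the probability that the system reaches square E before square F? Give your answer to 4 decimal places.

Let h(s) be the probability of absorption at square E starting from transient state s. Then h(square E) = 1 and h(square F) = 0. By first-step analysis:
h(square A) = 0.24·h(square A) + 0.24·h(square B) + 0.08·0 + 0.24·h(square D) + 0.2·1
h(square B) = 0.08·h(square A) + 0.24·h(square B) + 0.12·0 + 0.16·h(square D) + 0.4·1
h(square D) = 0.24·h(square A) + 0.2·h(square B) + 0.32·0 + 0.08·h(square D) + 0.16·1
Solving: h(square A) = 0.6387, h(square B) = 0.6971, h(square D) = 0.4921.
Starting from square A, the probability is 0.6387.

0.6387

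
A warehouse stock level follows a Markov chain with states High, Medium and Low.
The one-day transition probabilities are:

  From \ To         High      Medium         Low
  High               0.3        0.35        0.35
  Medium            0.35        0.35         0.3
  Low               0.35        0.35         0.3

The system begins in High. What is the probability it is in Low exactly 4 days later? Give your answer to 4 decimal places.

Propagate the distribution vector 4 days from High.
After 0 days: (1.0000, 0.0000, 0.0000)
After 1 day: (0.3000, 0.3500, 0.3500)
After 2 days: (0.3350, 0.3500, 0.3150)
After 3 days: (0.3333, 0.3500, 0.3168)
After 4 days: (0.3333, 0.3500, 0.3167)
P(in Low after 4 days) = 0.3167

0.3167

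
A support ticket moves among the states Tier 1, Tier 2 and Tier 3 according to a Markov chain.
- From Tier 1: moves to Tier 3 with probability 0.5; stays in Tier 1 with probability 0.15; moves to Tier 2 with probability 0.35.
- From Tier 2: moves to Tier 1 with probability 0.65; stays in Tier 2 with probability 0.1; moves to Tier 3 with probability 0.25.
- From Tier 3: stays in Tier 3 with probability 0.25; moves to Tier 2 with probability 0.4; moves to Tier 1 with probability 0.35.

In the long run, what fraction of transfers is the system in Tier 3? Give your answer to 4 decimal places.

0.3413

Let the stationary distribution be π with π = πP and π_1 + π_2 + π_3 = 1.
π_1 = 0.15·π_1 + 0.65·π_2 + 0.35·π_3
π_2 = 0.35·π_1 + 0.1·π_2 + 0.4·π_3
Solving with the normalization constraint gives π = (0.3651, 0.2937, 0.3413).
So the stationary probability of Tier 3 is 0.3413.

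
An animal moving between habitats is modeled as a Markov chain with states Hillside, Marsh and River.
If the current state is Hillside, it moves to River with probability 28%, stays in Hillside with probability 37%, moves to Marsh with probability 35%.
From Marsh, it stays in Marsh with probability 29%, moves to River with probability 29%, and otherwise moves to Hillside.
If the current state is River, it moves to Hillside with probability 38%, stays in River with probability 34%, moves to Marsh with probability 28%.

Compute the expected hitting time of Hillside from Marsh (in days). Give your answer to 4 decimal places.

Let t(s) be the expected number of days to first reach Hillside from state s, with t(Hillside) = 0. Conditioning on the first day:
t(Marsh) = 1 + 0.29·t(Marsh) + 0.29·t(River)
t(River) = 1 + 0.28·t(Marsh) + 0.34·t(River)
Solving: t(Marsh) = 2.4522, t(River) = 2.5555.
Expected days from Marsh to Hillside: 2.4522.

2.4522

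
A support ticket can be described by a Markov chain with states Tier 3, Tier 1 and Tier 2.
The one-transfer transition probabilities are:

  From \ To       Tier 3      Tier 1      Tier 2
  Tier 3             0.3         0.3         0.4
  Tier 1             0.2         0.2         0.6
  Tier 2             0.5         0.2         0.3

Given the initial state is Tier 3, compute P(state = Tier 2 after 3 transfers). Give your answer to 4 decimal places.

0.4040

Propagate the distribution vector 3 transfers from Tier 3.
After 0 transfers: (1.0000, 0.0000, 0.0000)
After 1 transfer: (0.3000, 0.3000, 0.4000)
After 2 transfers: (0.3500, 0.2300, 0.4200)
After 3 transfers: (0.3610, 0.2350, 0.4040)
P(in Tier 2 after 3 transfers) = 0.4040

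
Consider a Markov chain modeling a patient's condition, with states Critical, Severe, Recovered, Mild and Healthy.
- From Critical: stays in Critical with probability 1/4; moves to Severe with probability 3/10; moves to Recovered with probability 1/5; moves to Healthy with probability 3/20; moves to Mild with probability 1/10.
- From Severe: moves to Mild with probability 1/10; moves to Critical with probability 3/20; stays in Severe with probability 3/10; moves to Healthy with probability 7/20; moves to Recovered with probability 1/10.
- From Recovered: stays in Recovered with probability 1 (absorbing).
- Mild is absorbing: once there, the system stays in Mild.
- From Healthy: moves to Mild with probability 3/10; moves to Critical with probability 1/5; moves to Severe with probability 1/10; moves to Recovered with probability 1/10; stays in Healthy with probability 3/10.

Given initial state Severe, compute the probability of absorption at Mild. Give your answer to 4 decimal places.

0.5744

Let h(s) be the probability of absorption at Mild starting from transient state s. Then h(Mild) = 1 and h(Recovered) = 0. By first-step analysis:
h(Critical) = 0.25·h(Critical) + 0.3·h(Severe) + 0.2·0 + 0.1·1 + 0.15·h(Healthy)
h(Severe) = 0.15·h(Critical) + 0.3·h(Severe) + 0.1·0 + 0.1·1 + 0.35·h(Healthy)
h(Healthy) = 0.2·h(Critical) + 0.1·h(Severe) + 0.1·0 + 0.3·1 + 0.3·h(Healthy)
Solving: h(Critical) = 0.4934, h(Severe) = 0.5744, h(Healthy) = 0.6516.
Starting from Severe, the probability is 0.5744.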